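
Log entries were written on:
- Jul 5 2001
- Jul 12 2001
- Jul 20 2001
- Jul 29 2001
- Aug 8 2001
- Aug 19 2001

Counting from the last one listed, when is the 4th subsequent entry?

Oct 12 2001

Gaps: 7, 8, 9, 10, 11 days — each gap is 1 larger than the previous one.
Next gap: 12 days. Aug 19 2001 + 12 days = Aug 31 2001.
Next gap: 13 days. Aug 31 2001 + 13 days = Sep 13 2001.
Next gap: 14 days. Sep 13 2001 + 14 days = Sep 27 2001.
Next gap: 15 days. Sep 27 2001 + 15 days = Oct 12 2001.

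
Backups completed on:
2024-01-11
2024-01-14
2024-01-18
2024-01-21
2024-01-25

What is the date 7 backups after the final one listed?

The gap pattern 3, 4, 3, 4 repeats every 2 events.
These are the Thursdays and Sundays of each week.
Next Sunday: 2024-01-28.
Next Thursday: 2024-02-01.
Next Sunday: 2024-02-04.
Next Thursday: 2024-02-08.
The following Sunday is 2024-02-11.
Next Thursday: 2024-02-15.
The following Sunday is 2024-02-18.

2024-02-18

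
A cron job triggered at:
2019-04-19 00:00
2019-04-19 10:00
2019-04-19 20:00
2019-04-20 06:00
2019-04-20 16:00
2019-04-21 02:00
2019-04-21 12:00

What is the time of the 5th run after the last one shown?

The interval is a steady 10 hours (10, 10, 10, 10, 10, 10).
2019-04-21 12:00 + 10 h = 2019-04-21 22:00.
2019-04-21 22:00 + 10 h = 2019-04-22 08:00.
2019-04-22 08:00 + 10 h = 2019-04-22 18:00.
2019-04-22 18:00 + 10 h = 2019-04-23 04:00.
2019-04-23 04:00 + 10 h = 2019-04-23 14:00.

2019-04-23 14:00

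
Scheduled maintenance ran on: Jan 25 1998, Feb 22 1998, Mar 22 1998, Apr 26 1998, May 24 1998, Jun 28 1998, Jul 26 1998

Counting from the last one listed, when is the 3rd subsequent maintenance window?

These are Sundays at 28- or 35-day spacing (28, 28, 35, 28, 35, 28).
The pattern: 4th Sunday of the month.
August 1998 — 4th Sunday is Aug 23 1998.
4th Sunday of September 1998: Sep 27 1998.
October 1998 — 4th Sunday is Oct 25 1998.

Oct 25 1998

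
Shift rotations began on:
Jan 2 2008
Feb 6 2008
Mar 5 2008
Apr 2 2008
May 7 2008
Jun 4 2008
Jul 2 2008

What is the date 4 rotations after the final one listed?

Nov 5 2008

These are Wednesdays at 28- or 35-day spacing (35, 28, 28, 35, 28, 28).
The pattern: 1st Wednesday of the month.
1st Wednesday of August 2008: Aug 6 2008.
September 2008 — 1st Wednesday is Sep 3 2008.
1st Wednesday of October 2008: Oct 1 2008.
1st Wednesday of November 2008: Nov 5 2008.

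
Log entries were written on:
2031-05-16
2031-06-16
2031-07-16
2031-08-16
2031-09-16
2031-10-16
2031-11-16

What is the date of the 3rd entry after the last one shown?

Gaps: 31, 30, 31, 31, 30, 31 days — not constant. Every event is on the 16th of the month.
Pattern: the 16th of each month.
Next: December 2031 → 2031-12-16.
Next: January 2032 → 2032-01-16.
February 2032: 2032-02-16.

2032-02-16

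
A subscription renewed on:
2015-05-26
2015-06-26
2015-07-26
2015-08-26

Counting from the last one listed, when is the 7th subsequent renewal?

2016-03-26

Each date is the 26th; the gaps (31, 30, 31) track the month lengths.
The rule is the 26th of each month.
Next: September 2015 → 2015-09-26.
Next: October 2015 → 2015-10-26.
November 2015: 2015-11-26.
Next: December 2015 → 2015-12-26.
Next: January 2016 → 2016-01-26.
February 2016: 2016-02-26.
Next: March 2016 → 2016-03-26.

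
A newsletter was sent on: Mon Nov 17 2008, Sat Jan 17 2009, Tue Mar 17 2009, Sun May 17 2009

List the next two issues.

Fri Jul 17 2009, Thu Sep 17 2009

Gaps: 61, 59, 61 days — not constant. Every event is on the 17th of the month.
Pattern: the 17th of every 2 months.
Next: July 2009 → Fri Jul 17 2009.
September 2009: Thu Sep 17 2009.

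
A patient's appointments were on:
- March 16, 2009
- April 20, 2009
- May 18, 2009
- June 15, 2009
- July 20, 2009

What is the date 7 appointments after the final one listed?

These are Mondays at 28- or 35-day spacing (35, 28, 28, 35).
The pattern: 3rd Monday of the month.
August 2009 — 3rd Monday is August 17, 2009.
3rd Monday of September 2009: September 21, 2009.
3rd Monday of October 2009: October 19, 2009.
3rd Monday of November 2009: November 16, 2009.
3rd Monday of December 2009: December 21, 2009.
January 2010 — 3rd Monday is January 18, 2010.
February 2010 — 3rd Monday is February 15, 2010.

February 15, 2010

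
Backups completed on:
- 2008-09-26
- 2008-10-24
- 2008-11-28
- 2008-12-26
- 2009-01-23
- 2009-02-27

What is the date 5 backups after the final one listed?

All dates are Fridays, 28, 35, 28, 28, 35 days apart.
Specifically, the 4th Friday of each month.
March 2009 — 4th Friday is 2009-03-27.
4th Friday of April 2009: 2009-04-24.
4th Friday of May 2009: 2009-05-22.
4th Friday of June 2009: 2009-06-26.
July 2009 — 4th Friday is 2009-07-24.

2009-07-24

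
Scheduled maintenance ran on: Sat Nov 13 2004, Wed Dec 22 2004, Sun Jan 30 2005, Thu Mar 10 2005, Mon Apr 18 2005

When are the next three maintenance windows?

Every event comes 39 days after the last (39, 39, 39, 39).
Mon Apr 18 2005 + 39 days = Fri May 27 2005.
Fri May 27 2005 + 39 days = Tue Jul 5 2005.
Tue Jul 5 2005 + 39 days = Sat Aug 13 2005.

Fri May 27 2005, Tue Jul 5 2005, Sat Aug 13 2005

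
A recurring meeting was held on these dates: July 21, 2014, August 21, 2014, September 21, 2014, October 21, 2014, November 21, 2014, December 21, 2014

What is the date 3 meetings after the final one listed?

Gaps: 31, 31, 30, 31, 30 days — not constant. Every event is on the 21st of the month.
Pattern: the 21st of each month.
January 2015: January 21, 2015.
February 2015: February 21, 2015.
March 2015: March 21, 2015.

March 21, 2015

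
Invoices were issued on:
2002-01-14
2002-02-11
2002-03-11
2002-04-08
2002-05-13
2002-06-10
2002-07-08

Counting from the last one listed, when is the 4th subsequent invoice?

All dates are Mondays, 28, 28, 28, 35, 28, 28 days apart.
Specifically, the 2nd Monday of each month.
2nd Monday of August 2002: 2002-08-12.
2nd Monday of September 2002: 2002-09-09.
2nd Monday of October 2002: 2002-10-14.
2nd Monday of November 2002: 2002-11-11.

2002-11-11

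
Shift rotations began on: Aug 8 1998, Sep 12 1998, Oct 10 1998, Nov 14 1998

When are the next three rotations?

All dates are Saturdays, 35, 28, 35 days apart.
Specifically, the 2nd Saturday of each month.
2nd Saturday of December 1998: Dec 12 1998.
2nd Saturday of January 1999: Jan 9 1999.
February 1999 — 2nd Saturday is Feb 13 1999.

Dec 12 1998, Jan 9 1999, Feb 13 1999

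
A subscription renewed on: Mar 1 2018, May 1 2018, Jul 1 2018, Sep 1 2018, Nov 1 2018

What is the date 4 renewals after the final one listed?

Gaps: 61, 61, 62, 61 days — not constant. Every event is on the 1st of the month.
Pattern: the 1st of every 2 months.
Next: January 2019 → Jan 1 2019.
March 2019: Mar 1 2019.
May 2019: May 1 2019.
Next: July 2019 → Jul 1 2019.

Jul 1 2019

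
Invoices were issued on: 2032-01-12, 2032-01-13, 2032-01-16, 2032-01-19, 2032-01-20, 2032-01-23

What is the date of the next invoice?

2032-01-26

Gaps: 1, 3, 3, 1, 3 days — not constant, but cyclic with period 3.
The events fall on every Monday, Tuesday and Friday.
The following Monday is 2032-01-26.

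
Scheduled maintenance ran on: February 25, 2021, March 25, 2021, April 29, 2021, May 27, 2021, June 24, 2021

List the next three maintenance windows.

July 29, 2021; August 26, 2021; September 30, 2021

These are Thursdays with 28, 35, 28, 28-day gaps.
Each is the final Thursday of its month — April 29, 2021 is past the 28th, so '4th Thursday' doesn't fit.
July 2021 ends with Thursday July 29, 2021.
Last Thursday of August 2021: August 26, 2021.
September 2021 ends with Thursday September 30, 2021.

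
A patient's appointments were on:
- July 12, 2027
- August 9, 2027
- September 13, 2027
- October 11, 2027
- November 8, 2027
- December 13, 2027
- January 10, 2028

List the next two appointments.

February 14, 2028; March 13, 2028

These are Mondays at 28- or 35-day spacing (28, 35, 28, 28, 35, 28).
The pattern: 2nd Monday of the month.
2nd Monday of February 2028: February 14, 2028.
2nd Monday of March 2028: March 13, 2028.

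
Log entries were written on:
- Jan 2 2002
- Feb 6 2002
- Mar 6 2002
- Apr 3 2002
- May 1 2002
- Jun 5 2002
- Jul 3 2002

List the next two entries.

Aug 7 2002, Sep 4 2002

These are Wednesdays at 28- or 35-day spacing (35, 28, 28, 28, 35, 28).
The pattern: 1st Wednesday of the month.
August 2002 — 1st Wednesday is Aug 7 2002.
September 2002 — 1st Wednesday is Sep 4 2002.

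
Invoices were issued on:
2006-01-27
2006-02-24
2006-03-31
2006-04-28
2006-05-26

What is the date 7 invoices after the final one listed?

Every date is a Friday; gaps 28, 35, 28, 28 days.
Each is the last Friday of its month (at least one falls on the 29th or later, ruling out '4th Friday').
June 2006 ends with Friday 2006-06-30.
July 2006 ends with Friday 2006-07-28.
August 2006 ends with Friday 2006-08-25.
Last Friday of September 2006: 2006-09-29.
Last Friday of October 2006: 2006-10-27.
November 2006 ends with Friday 2006-11-24.
Last Friday of December 2006: 2006-12-29.

2006-12-29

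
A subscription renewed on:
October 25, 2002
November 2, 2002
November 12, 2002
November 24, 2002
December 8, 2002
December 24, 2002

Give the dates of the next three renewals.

Gaps: 8, 10, 12, 14, 16 days — each gap is 2 larger than the previous one.
Next gap: 18 days. December 24, 2002 + 18 days = January 11, 2003.
Next gap: 20 days. January 11, 2003 + 20 days = January 31, 2003.
Next gap: 22 days. January 31, 2003 + 22 days = February 22, 2003.

January 11, 2003; January 31, 2003; February 22, 2003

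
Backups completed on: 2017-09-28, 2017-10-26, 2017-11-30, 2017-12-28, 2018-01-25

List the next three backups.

2018-02-22, 2018-03-29, 2018-04-26

All Thursdays; the gaps (28, 35, 28, 28) vary with month length.
This is the last Thursday of each month.
Last Thursday of February 2018: 2018-02-22.
Last Thursday of March 2018: 2018-03-29.
Last Thursday of April 2018: 2018-04-26.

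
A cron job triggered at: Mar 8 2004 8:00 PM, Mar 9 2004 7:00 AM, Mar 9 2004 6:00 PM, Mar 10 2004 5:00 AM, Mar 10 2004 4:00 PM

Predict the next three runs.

The interval is a steady 11 hours (11, 11, 11, 11).
Mar 10 2004 4:00 PM + 11 h = Mar 11 2004 3:00 AM.
Mar 11 2004 3:00 AM + 11 h = Mar 11 2004 2:00 PM.
Mar 11 2004 2:00 PM + 11 h = Mar 12 2004 1:00 AM.

Mar 11 2004 3:00 AM, Mar 11 2004 2:00 PM, Mar 12 2004 1:00 AM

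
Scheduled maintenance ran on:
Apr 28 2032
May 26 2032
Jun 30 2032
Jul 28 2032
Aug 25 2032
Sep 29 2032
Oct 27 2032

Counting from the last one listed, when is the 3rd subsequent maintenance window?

Jan 26 2033

Every date is a Wednesday; gaps 28, 35, 28, 28, 35, 28 days.
Each is the last Wednesday of its month (at least one falls on the 29th or later, ruling out '4th Wednesday').
Last Wednesday of November 2032: Nov 24 2032.
Last Wednesday of December 2032: Dec 29 2032.
Last Wednesday of January 2033: Jan 26 2033.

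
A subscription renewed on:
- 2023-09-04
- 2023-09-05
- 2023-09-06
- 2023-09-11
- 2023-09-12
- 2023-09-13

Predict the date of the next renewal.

Every event lands on a Monday or Tuesday or Wednesday (gaps cycle 1, 1, 5, 1, 1).
So the schedule is: every Monday, Tuesday and Wednesday.
Next Monday: 2023-09-18.

2023-09-18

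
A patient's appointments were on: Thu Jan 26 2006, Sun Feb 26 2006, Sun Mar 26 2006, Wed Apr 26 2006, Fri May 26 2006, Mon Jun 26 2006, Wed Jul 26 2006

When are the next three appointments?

Gaps: 31, 28, 31, 30, 31, 30 days — not constant. Every event is on the 26th of the month.
Pattern: the 26th of each month.
Next: August 2006 → Sat Aug 26 2006.
Next: September 2006 → Tue Sep 26 2006.
Next: October 2006 → Thu Oct 26 2006.

Sat Aug 26 2006, Tue Sep 26 2006, Thu Oct 26 2006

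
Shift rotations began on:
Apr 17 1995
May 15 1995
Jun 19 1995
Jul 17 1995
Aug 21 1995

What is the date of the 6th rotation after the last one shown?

Feb 19 1996

Gaps: 28, 35, 28, 35 days — a mix of 28 and 35. Every date is a Monday.
Each is the 3rd Monday of its month.
September 1995 — 3rd Monday is Sep 18 1995.
3rd Monday of October 1995: Oct 16 1995.
3rd Monday of November 1995: Nov 20 1995.
December 1995 — 3rd Monday is Dec 18 1995.
3rd Monday of January 1996: Jan 15 1996.
February 1996 — 3rd Monday is Feb 19 1996.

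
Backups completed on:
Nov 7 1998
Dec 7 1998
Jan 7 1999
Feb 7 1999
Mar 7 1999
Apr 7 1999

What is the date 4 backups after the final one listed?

Aug 7 1999

Each date is the 7th; the gaps (30, 31, 31, 28, 31) track the month lengths.
The rule is the 7th of each month.
May 1999: May 7 1999.
June 1999: Jun 7 1999.
July 1999: Jul 7 1999.
August 1999: Aug 7 1999.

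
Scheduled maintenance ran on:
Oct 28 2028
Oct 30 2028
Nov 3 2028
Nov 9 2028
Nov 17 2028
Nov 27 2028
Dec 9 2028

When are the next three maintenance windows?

The spacing grows by 2 each time: 2, 4, 6, 8, 10, 12 days.
Next gap: 14 days. Dec 9 2028 + 14 days = Dec 23 2028.
Next gap: 16 days. Dec 23 2028 + 16 days = Jan 8 2029.
Next gap: 18 days. Jan 8 2029 + 18 days = Jan 26 2029.

Dec 23 2028, Jan 8 2029, Jan 26 2029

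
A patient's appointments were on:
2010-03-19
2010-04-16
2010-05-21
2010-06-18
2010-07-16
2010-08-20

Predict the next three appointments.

2010-09-17, 2010-10-15, 2010-11-19

All dates are Fridays, 28, 35, 28, 28, 35 days apart.
Specifically, the 3rd Friday of each month.
September 2010 — 3rd Friday is 2010-09-17.
October 2010 — 3rd Friday is 2010-10-15.
November 2010 — 3rd Friday is 2010-11-19.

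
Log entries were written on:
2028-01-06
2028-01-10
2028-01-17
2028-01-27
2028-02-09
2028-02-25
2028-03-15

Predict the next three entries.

2028-04-06, 2028-05-01, 2028-05-29

Intervals are 4, 7, 10, 13, 16, 19 days — an arithmetic progression with common difference 3.
Next gap: 22 days. 2028-03-15 + 22 days = 2028-04-06.
Next gap: 25 days. 2028-04-06 + 25 days = 2028-05-01.
Next gap: 28 days. 2028-05-01 + 28 days = 2028-05-29.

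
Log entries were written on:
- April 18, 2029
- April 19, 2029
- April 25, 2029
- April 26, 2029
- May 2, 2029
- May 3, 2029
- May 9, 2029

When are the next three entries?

May 10, 2029; May 16, 2029; May 17, 2029

Gaps: 1, 6, 1, 6, 1, 6 days — not constant, but cyclic with period 2.
The events fall on every Wednesday and Thursday.
Next Thursday: May 10, 2029.
Next Wednesday: May 16, 2029.
The following Thursday is May 17, 2029.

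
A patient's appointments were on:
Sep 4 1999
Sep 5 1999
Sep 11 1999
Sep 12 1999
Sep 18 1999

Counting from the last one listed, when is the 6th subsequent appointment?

Oct 9 1999

Every event lands on a Saturday or Sunday (gaps cycle 1, 6, 1, 6).
So the schedule is: every Saturday and Sunday.
Next Sunday: Sep 19 1999.
The following Saturday is Sep 25 1999.
Next Sunday: Sep 26 1999.
The following Saturday is Oct 2 1999.
The following Sunday is Oct 3 1999.
The following Saturday is Oct 9 1999.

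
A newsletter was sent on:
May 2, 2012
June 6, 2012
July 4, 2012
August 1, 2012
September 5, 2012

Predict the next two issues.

These are Wednesdays at 28- or 35-day spacing (35, 28, 28, 35).
The pattern: 1st Wednesday of the month.
1st Wednesday of October 2012: October 3, 2012.
1st Wednesday of November 2012: November 7, 2012.

October 3, 2012; November 7, 2012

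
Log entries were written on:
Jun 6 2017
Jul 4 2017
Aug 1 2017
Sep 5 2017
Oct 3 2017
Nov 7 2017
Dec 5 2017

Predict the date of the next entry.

All dates are Tuesdays, 28, 28, 35, 28, 35, 28 days apart.
Specifically, the 1st Tuesday of each month.
January 2018 — 1st Tuesday is Jan 2 2018.

Jan 2 2018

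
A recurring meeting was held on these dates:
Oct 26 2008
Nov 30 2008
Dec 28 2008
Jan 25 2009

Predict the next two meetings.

These are Sundays with 35, 28, 28-day gaps.
Each is the final Sunday of its month — Nov 30 2008 is past the 28th, so '4th Sunday' doesn't fit.
Last Sunday of February 2009: Feb 22 2009.
Last Sunday of March 2009: Mar 29 2009.

Feb 22 2009, Mar 29 2009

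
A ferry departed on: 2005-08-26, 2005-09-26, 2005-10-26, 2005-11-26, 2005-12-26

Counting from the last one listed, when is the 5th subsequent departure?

2006-05-26

The day-of-month is always 26 (31, 30, 31, 30 days between events).
So this recurs on the 26th of each month.
Next: January 2006 → 2006-01-26.
February 2006: 2006-02-26.
March 2006: 2006-03-26.
Next: April 2006 → 2006-04-26.
Next: May 2006 → 2006-05-26.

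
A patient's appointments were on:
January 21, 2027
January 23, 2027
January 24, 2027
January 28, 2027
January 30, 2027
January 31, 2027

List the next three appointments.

February 4, 2027; February 6, 2027; February 7, 2027

Gaps: 2, 1, 4, 2, 1 days — not constant, but cyclic with period 3.
The events fall on every Thursday, Saturday and Sunday.
The following Thursday is February 4, 2027.
Next Saturday: February 6, 2027.
Next Sunday: February 7, 2027.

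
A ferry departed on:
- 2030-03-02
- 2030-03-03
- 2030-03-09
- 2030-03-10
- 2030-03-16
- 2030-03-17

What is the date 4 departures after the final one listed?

Gaps: 1, 6, 1, 6, 1 days — not constant, but cyclic with period 2.
The events fall on every Saturday and Sunday.
Next Saturday: 2030-03-23.
Next Sunday: 2030-03-24.
Next Saturday: 2030-03-30.
Next Sunday: 2030-03-31.

2030-03-31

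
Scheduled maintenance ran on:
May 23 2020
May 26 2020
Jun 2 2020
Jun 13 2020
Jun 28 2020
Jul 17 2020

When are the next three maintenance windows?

Aug 9 2020, Sep 5 2020, Oct 6 2020

Gaps: 3, 7, 11, 15, 19 days — each gap is 4 larger than the previous one.
Next gap: 23 days. Jul 17 2020 + 23 days = Aug 9 2020.
Next gap: 27 days. Aug 9 2020 + 27 days = Sep 5 2020.
Next gap: 31 days. Sep 5 2020 + 31 days = Oct 6 2020.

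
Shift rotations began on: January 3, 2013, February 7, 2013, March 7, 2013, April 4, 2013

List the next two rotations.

These are Thursdays at 28- or 35-day spacing (35, 28, 28).
The pattern: 1st Thursday of the month.
May 2013 — 1st Thursday is May 2, 2013.
1st Thursday of June 2013: June 6, 2013.

May 2, 2013; June 6, 2013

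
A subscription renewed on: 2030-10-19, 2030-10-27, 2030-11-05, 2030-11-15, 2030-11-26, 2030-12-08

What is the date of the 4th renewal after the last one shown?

2031-02-04

Gaps: 8, 9, 10, 11, 12 days — each gap is 1 larger than the previous one.
Next gap: 13 days. 2030-12-08 + 13 days = 2030-12-21.
Next gap: 14 days. 2030-12-21 + 14 days = 2031-01-04.
Next gap: 15 days. 2031-01-04 + 15 days = 2031-01-19.
Next gap: 16 days. 2031-01-19 + 16 days = 2031-02-04.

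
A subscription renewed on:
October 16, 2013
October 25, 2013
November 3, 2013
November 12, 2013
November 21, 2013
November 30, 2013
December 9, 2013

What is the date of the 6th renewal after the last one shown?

February 1, 2014

Every event comes 9 days after the last (9, 9, 9, 9, 9, 9).
December 9, 2013 + 9 days = December 18, 2013.
December 18, 2013 + 9 days = December 27, 2013.
December 27, 2013 + 9 days = January 5, 2014.
January 5, 2014 + 9 days = January 14, 2014.
January 14, 2014 + 9 days = January 23, 2014.
January 23, 2014 + 9 days = February 1, 2014.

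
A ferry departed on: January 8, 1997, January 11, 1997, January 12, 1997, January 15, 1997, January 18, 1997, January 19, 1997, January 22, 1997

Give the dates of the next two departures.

January 25, 1997; January 26, 1997

The gap pattern 3, 1, 3, 3, 1, 3 repeats every 3 events.
These are the Wednesdays, Saturdays and Sundays of each week.
Next Saturday: January 25, 1997.
The following Sunday is January 26, 1997.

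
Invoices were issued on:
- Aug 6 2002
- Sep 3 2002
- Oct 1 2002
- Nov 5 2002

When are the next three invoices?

Gaps: 28, 28, 35 days — a mix of 28 and 35. Every date is a Tuesday.
Each is the 1st Tuesday of its month.
December 2002 — 1st Tuesday is Dec 3 2002.
January 2003 — 1st Tuesday is Jan 7 2003.
1st Tuesday of February 2003: Feb 4 2003.

Dec 3 2002, Jan 7 2003, Feb 4 2003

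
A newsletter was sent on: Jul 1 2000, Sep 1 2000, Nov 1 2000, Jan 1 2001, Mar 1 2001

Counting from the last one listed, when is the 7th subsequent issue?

Each date is the 1st; the gaps (62, 61, 61, 59) track the month lengths.
The rule is the 1st of every 2 months.
May 2001: May 1 2001.
Next: July 2001 → Jul 1 2001.
September 2001: Sep 1 2001.
Next: November 2001 → Nov 1 2001.
January 2002: Jan 1 2002.
Next: March 2002 → Mar 1 2002.
Next: May 2002 → May 1 2002.

May 1 2002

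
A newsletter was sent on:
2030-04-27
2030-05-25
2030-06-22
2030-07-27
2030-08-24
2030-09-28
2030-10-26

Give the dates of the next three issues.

2030-11-23, 2030-12-28, 2031-01-25

All dates are Saturdays, 28, 28, 35, 28, 35, 28 days apart.
Specifically, the 4th Saturday of each month.
November 2030 — 4th Saturday is 2030-11-23.
4th Saturday of December 2030: 2030-12-28.
4th Saturday of January 2031: 2031-01-25.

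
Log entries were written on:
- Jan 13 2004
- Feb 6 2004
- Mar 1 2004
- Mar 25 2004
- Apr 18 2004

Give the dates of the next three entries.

May 12 2004, Jun 5 2004, Jun 29 2004

Gaps between consecutive events: 24, 24, 24, 24 days — a constant 24-day interval.
Apr 18 2004 + 24 days = May 12 2004.
May 12 2004 + 24 days = Jun 5 2004.
Jun 5 2004 + 24 days = Jun 29 2004.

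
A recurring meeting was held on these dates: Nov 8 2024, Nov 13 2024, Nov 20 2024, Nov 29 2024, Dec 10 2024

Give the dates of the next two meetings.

The spacing grows by 2 each time: 5, 7, 9, 11 days.
Next gap: 13 days. Dec 10 2024 + 13 days = Dec 23 2024.
Next gap: 15 days. Dec 23 2024 + 15 days = Jan 7 2025.

Dec 23 2024, Jan 7 2025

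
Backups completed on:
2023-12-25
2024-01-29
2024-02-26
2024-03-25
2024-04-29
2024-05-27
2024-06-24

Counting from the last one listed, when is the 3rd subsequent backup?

2024-09-30

All Mondays; the gaps (35, 28, 28, 35, 28, 28) vary with month length.
This is the last Monday of each month.
Last Monday of July 2024: 2024-07-29.
August 2024 ends with Monday 2024-08-26.
September 2024 ends with Monday 2024-09-30.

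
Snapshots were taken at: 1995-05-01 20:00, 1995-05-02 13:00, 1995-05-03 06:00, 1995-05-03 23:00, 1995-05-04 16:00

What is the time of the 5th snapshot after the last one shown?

1995-05-08 05:00

Spacing: 17, 17, 17, 17 h — constant 17 h.
1995-05-04 16:00 + 17 h = 1995-05-05 09:00.
1995-05-05 09:00 + 17 h = 1995-05-06 02:00.
1995-05-06 02:00 + 17 h = 1995-05-06 19:00.
1995-05-06 19:00 + 17 h = 1995-05-07 12:00.
1995-05-07 12:00 + 17 h = 1995-05-08 05:00.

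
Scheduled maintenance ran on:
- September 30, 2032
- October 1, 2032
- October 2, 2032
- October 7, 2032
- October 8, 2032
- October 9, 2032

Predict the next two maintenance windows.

October 14, 2032; October 15, 2032

Every event lands on a Thursday or Friday or Saturday (gaps cycle 1, 1, 5, 1, 1).
So the schedule is: every Thursday, Friday and Saturday.
The following Thursday is October 14, 2032.
The following Friday is October 15, 2032.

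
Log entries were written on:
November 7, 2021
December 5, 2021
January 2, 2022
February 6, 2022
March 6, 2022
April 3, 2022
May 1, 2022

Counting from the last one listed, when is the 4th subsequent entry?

Gaps: 28, 28, 35, 28, 28, 28 days — a mix of 28 and 35. Every date is a Sunday.
Each is the 1st Sunday of its month.
June 2022 — 1st Sunday is June 5, 2022.
July 2022 — 1st Sunday is July 3, 2022.
1st Sunday of August 2022: August 7, 2022.
September 2022 — 1st Sunday is September 4, 2022.

September 4, 2022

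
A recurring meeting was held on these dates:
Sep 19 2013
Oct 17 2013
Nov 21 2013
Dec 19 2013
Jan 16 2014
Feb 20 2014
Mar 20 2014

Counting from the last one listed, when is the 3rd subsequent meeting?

Jun 19 2014

These are Thursdays at 28- or 35-day spacing (28, 35, 28, 28, 35, 28).
The pattern: 3rd Thursday of the month.
3rd Thursday of April 2014: Apr 17 2014.
May 2014 — 3rd Thursday is May 15 2014.
3rd Thursday of June 2014: Jun 19 2014.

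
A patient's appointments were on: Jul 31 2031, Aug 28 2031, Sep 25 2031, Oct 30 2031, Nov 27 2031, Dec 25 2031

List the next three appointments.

Jan 29 2032, Feb 26 2032, Mar 25 2032

All Thursdays; the gaps (28, 28, 35, 28, 28) vary with month length.
This is the last Thursday of each month.
Last Thursday of January 2032: Jan 29 2032.
February 2032 ends with Thursday Feb 26 2032.
March 2032 ends with Thursday Mar 25 2032.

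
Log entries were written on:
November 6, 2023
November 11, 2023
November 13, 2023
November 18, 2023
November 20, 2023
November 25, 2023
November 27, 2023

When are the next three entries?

December 2, 2023; December 4, 2023; December 9, 2023

Gaps: 5, 2, 5, 2, 5, 2 days — not constant, but cyclic with period 2.
The events fall on every Monday and Saturday.
Next Saturday: December 2, 2023.
The following Monday is December 4, 2023.
Next Saturday: December 9, 2023.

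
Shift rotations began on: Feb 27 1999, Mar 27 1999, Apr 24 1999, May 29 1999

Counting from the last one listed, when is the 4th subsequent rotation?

Sep 25 1999

Every date is a Saturday; gaps 28, 28, 35 days.
Each is the last Saturday of its month (at least one falls on the 29th or later, ruling out '4th Saturday').
June 1999 ends with Saturday Jun 26 1999.
Last Saturday of July 1999: Jul 31 1999.
August 1999 ends with Saturday Aug 28 1999.
Last Saturday of September 1999: Sep 25 1999.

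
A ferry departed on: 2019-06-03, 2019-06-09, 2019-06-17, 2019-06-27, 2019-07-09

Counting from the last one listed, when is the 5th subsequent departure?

2019-10-07

Gaps: 6, 8, 10, 12 days — each gap is 2 larger than the previous one.
Next gap: 14 days. 2019-07-09 + 14 days = 2019-07-23.
Next gap: 16 days. 2019-07-23 + 16 days = 2019-08-08.
Next gap: 18 days. 2019-08-08 + 18 days = 2019-08-26.
Next gap: 20 days. 2019-08-26 + 20 days = 2019-09-15.
Next gap: 22 days. 2019-09-15 + 22 days = 2019-10-07.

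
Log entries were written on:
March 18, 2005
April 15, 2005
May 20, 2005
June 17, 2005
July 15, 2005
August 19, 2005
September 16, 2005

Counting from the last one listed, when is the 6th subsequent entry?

Gaps: 28, 35, 28, 28, 35, 28 days — a mix of 28 and 35. Every date is a Friday.
Each is the 3rd Friday of its month.
October 2005 — 3rd Friday is October 21, 2005.
November 2005 — 3rd Friday is November 18, 2005.
December 2005 — 3rd Friday is December 16, 2005.
3rd Friday of January 2006: January 20, 2006.
February 2006 — 3rd Friday is February 17, 2006.
March 2006 — 3rd Friday is March 17, 2006.

March 17, 2006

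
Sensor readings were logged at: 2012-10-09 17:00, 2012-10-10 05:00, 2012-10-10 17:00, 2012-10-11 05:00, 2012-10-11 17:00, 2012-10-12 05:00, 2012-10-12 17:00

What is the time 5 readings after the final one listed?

Spacing: 12, 12, 12, 12, 12, 12 h — constant 12 h.
2012-10-12 17:00 + 12 h = 2012-10-13 05:00.
2012-10-13 05:00 + 12 h = 2012-10-13 17:00.
2012-10-13 17:00 + 12 h = 2012-10-14 05:00.
2012-10-14 05:00 + 12 h = 2012-10-14 17:00.
2012-10-14 17:00 + 12 h = 2012-10-15 05:00.

2012-10-15 05:00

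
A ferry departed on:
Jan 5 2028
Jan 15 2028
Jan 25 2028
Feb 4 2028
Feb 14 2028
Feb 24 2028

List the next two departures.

The spacing is 10, 10, 10, 10, 10 days — always 10 days.
Feb 24 2028 + 10 days = Mar 5 2028.
Mar 5 2028 + 10 days = Mar 15 2028.

Mar 5 2028, Mar 15 2028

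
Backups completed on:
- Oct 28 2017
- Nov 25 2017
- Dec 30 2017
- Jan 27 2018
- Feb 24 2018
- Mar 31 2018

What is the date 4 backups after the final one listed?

Jul 28 2018

Every date is a Saturday; gaps 28, 35, 28, 28, 35 days.
Each is the last Saturday of its month (at least one falls on the 29th or later, ruling out '4th Saturday').
Last Saturday of April 2018: Apr 28 2018.
Last Saturday of May 2018: May 26 2018.
June 2018 ends with Saturday Jun 30 2018.
Last Saturday of July 2018: Jul 28 2018.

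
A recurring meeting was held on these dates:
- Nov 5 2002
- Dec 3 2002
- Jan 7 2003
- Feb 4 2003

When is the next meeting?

Mar 4 2003

These are Tuesdays at 28- or 35-day spacing (28, 35, 28).
The pattern: 1st Tuesday of the month.
1st Tuesday of March 2003: Mar 4 2003.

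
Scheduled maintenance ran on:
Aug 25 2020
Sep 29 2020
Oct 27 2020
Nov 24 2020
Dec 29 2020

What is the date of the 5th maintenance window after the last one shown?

May 25 2021

These are Tuesdays with 35, 28, 28, 35-day gaps.
Each is the final Tuesday of its month — Sep 29 2020 is past the 28th, so '4th Tuesday' doesn't fit.
January 2021 ends with Tuesday Jan 26 2021.
February 2021 ends with Tuesday Feb 23 2021.
March 2021 ends with Tuesday Mar 30 2021.
Last Tuesday of April 2021: Apr 27 2021.
Last Tuesday of May 2021: May 25 2021.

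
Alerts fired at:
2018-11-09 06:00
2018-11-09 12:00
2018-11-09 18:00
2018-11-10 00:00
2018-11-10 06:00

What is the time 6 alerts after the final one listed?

Gaps: 6, 6, 6, 6 hours — each event is 6 hours after the previous one.
2018-11-10 06:00 + 6 h = 2018-11-10 12:00.
2018-11-10 12:00 + 6 h = 2018-11-10 18:00.
2018-11-10 18:00 + 6 h = 2018-11-11 00:00.
2018-11-11 00:00 + 6 h = 2018-11-11 06:00.
2018-11-11 06:00 + 6 h = 2018-11-11 12:00.
2018-11-11 12:00 + 6 h = 2018-11-11 18:00.

2018-11-11 18:00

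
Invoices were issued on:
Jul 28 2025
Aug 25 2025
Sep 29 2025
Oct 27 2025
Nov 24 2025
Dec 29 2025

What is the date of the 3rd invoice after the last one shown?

These are Mondays with 28, 35, 28, 28, 35-day gaps.
Each is the final Monday of its month — Sep 29 2025 is past the 28th, so '4th Monday' doesn't fit.
Last Monday of January 2026: Jan 26 2026.
Last Monday of February 2026: Feb 23 2026.
Last Monday of March 2026: Mar 30 2026.

Mar 30 2026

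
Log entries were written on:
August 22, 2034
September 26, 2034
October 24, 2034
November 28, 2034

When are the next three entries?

December 26, 2034; January 23, 2035; February 27, 2035

All dates are Tuesdays, 35, 28, 35 days apart.
Specifically, the 4th Tuesday of each month.
4th Tuesday of December 2034: December 26, 2034.
4th Tuesday of January 2035: January 23, 2035.
February 2035 — 4th Tuesday is February 27, 2035.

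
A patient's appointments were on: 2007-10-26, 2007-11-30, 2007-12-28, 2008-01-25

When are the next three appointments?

These are Fridays with 35, 28, 28-day gaps.
Each is the final Friday of its month — 2007-11-30 is past the 28th, so '4th Friday' doesn't fit.
Last Friday of February 2008: 2008-02-29.
March 2008 ends with Friday 2008-03-28.
Last Friday of April 2008: 2008-04-25.

2008-02-29, 2008-03-28, 2008-04-25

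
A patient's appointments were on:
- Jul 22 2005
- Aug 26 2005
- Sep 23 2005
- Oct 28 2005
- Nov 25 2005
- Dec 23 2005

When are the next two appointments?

All dates are Fridays, 35, 28, 35, 28, 28 days apart.
Specifically, the 4th Friday of each month.
January 2006 — 4th Friday is Jan 27 2006.
4th Friday of February 2006: Feb 24 2006.

Jan 27 2006, Feb 24 2006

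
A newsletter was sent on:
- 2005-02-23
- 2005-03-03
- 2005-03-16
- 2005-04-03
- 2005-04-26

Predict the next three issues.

2005-05-24, 2005-06-26, 2005-08-03

Gaps: 8, 13, 18, 23 days — each gap is 5 larger than the previous one.
Next gap: 28 days. 2005-04-26 + 28 days = 2005-05-24.
Next gap: 33 days. 2005-05-24 + 33 days = 2005-06-26.
Next gap: 38 days. 2005-06-26 + 38 days = 2005-08-03.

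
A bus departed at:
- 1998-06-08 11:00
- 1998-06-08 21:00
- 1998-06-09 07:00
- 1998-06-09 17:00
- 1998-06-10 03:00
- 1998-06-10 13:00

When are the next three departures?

Gaps: 10, 10, 10, 10, 10 hours — each event is 10 hours after the previous one.
1998-06-10 13:00 + 10 h = 1998-06-10 23:00.
1998-06-10 23:00 + 10 h = 1998-06-11 09:00.
1998-06-11 09:00 + 10 h = 1998-06-11 19:00.

1998-06-10 23:00, 1998-06-11 09:00, 1998-06-11 19:00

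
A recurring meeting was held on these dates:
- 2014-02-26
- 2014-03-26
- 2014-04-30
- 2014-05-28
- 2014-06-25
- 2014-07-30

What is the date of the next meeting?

2014-08-27

All Wednesdays; the gaps (28, 35, 28, 28, 35) vary with month length.
This is the last Wednesday of each month.
Last Wednesday of August 2014: 2014-08-27.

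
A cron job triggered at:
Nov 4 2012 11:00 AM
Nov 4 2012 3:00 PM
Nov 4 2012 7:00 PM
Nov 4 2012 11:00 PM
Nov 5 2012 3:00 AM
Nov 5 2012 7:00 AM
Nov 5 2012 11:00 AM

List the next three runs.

Nov 5 2012 3:00 PM, Nov 5 2012 7:00 PM, Nov 5 2012 11:00 PM

The interval is a steady 4 hours (4, 4, 4, 4, 4, 4).
Nov 5 2012 11:00 AM + 4 h = Nov 5 2012 3:00 PM.
Nov 5 2012 3:00 PM + 4 h = Nov 5 2012 7:00 PM.
Nov 5 2012 7:00 PM + 4 h = Nov 5 2012 11:00 PM.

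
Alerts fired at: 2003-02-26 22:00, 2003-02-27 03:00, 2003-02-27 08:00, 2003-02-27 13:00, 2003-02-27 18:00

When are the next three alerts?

2003-02-27 23:00, 2003-02-28 04:00, 2003-02-28 09:00

Spacing: 5, 5, 5, 5 h — constant 5 h.
2003-02-27 18:00 + 5 h = 2003-02-27 23:00.
2003-02-27 23:00 + 5 h = 2003-02-28 04:00.
2003-02-28 04:00 + 5 h = 2003-02-28 09:00.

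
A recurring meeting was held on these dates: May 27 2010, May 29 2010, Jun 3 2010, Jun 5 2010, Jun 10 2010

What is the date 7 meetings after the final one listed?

Jul 3 2010

Gaps: 2, 5, 2, 5 days — not constant, but cyclic with period 2.
The events fall on every Thursday and Saturday.
The following Saturday is Jun 12 2010.
The following Thursday is Jun 17 2010.
Next Saturday: Jun 19 2010.
The following Thursday is Jun 24 2010.
Next Saturday: Jun 26 2010.
The following Thursday is Jul 1 2010.
The following Saturday is Jul 3 2010.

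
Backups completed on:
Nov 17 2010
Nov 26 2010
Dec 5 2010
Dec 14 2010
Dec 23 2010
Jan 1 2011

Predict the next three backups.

The spacing is 9, 9, 9, 9, 9 days — always 9 days.
Jan 1 2011 + 9 days = Jan 10 2011.
Jan 10 2011 + 9 days = Jan 19 2011.
Jan 19 2011 + 9 days = Jan 28 2011.

Jan 10 2011, Jan 19 2011, Jan 28 2011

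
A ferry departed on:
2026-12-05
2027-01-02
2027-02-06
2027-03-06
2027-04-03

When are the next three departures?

Gaps: 28, 35, 28, 28 days — a mix of 28 and 35. Every date is a Saturday.
Each is the 1st Saturday of its month.
May 2027 — 1st Saturday is 2027-05-01.
June 2027 — 1st Saturday is 2027-06-05.
July 2027 — 1st Saturday is 2027-07-03.

2027-05-01, 2027-06-05, 2027-07-03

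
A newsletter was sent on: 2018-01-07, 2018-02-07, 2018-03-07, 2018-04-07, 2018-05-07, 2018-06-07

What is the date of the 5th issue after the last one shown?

2018-11-07

The day-of-month is always 7 (31, 28, 31, 30, 31 days between events).
So this recurs on the 7th of each month.
July 2018: 2018-07-07.
August 2018: 2018-08-07.
September 2018: 2018-09-07.
Next: October 2018 → 2018-10-07.
November 2018: 2018-11-07.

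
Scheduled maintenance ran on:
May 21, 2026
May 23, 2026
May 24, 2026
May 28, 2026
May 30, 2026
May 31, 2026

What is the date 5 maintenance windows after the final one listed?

The gap pattern 2, 1, 4, 2, 1 repeats every 3 events.
These are the Thursdays, Saturdays and Sundays of each week.
The following Thursday is June 4, 2026.
The following Saturday is June 6, 2026.
Next Sunday: June 7, 2026.
Next Thursday: June 11, 2026.
Next Saturday: June 13, 2026.

June 13, 2026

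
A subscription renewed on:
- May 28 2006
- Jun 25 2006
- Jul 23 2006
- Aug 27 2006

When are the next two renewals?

All dates are Sundays, 28, 28, 35 days apart.
Specifically, the 4th Sunday of each month.
4th Sunday of September 2006: Sep 24 2006.
October 2006 — 4th Sunday is Oct 22 2006.

Sep 24 2006, Oct 22 2006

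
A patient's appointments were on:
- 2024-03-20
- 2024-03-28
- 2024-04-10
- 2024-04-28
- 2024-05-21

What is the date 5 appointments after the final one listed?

2024-11-27

Intervals are 8, 13, 18, 23 days — an arithmetic progression with common difference 5.
Next gap: 28 days. 2024-05-21 + 28 days = 2024-06-18.
Next gap: 33 days. 2024-06-18 + 33 days = 2024-07-21.
Next gap: 38 days. 2024-07-21 + 38 days = 2024-08-28.
Next gap: 43 days. 2024-08-28 + 43 days = 2024-10-10.
Next gap: 48 days. 2024-10-10 + 48 days = 2024-11-27.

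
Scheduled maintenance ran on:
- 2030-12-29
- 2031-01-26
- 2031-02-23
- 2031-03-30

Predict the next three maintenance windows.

2031-04-27, 2031-05-25, 2031-06-29

All Sundays; the gaps (28, 28, 35) vary with month length.
This is the last Sunday of each month.
Last Sunday of April 2031: 2031-04-27.
Last Sunday of May 2031: 2031-05-25.
June 2031 ends with Sunday 2031-06-29.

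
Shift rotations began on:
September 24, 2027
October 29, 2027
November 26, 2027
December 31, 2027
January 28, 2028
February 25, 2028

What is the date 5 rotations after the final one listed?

Every date is a Friday; gaps 35, 28, 35, 28, 28 days.
Each is the last Friday of its month (at least one falls on the 29th or later, ruling out '4th Friday').
Last Friday of March 2028: March 31, 2028.
April 2028 ends with Friday April 28, 2028.
Last Friday of May 2028: May 26, 2028.
Last Friday of June 2028: June 30, 2028.
Last Friday of July 2028: July 28, 2028.

July 28, 2028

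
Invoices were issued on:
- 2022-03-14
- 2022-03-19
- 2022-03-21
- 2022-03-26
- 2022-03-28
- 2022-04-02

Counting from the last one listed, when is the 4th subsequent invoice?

2022-04-16

Gaps: 5, 2, 5, 2, 5 days — not constant, but cyclic with period 2.
The events fall on every Monday and Saturday.
Next Monday: 2022-04-04.
Next Saturday: 2022-04-09.
Next Monday: 2022-04-11.
Next Saturday: 2022-04-16.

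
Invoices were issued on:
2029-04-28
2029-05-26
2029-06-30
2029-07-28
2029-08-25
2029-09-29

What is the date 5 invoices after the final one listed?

Every date is a Saturday; gaps 28, 35, 28, 28, 35 days.
Each is the last Saturday of its month (at least one falls on the 29th or later, ruling out '4th Saturday').
Last Saturday of October 2029: 2029-10-27.
November 2029 ends with Saturday 2029-11-24.
Last Saturday of December 2029: 2029-12-29.
Last Saturday of January 2030: 2030-01-26.
February 2030 ends with Saturday 2030-02-23.

2030-02-23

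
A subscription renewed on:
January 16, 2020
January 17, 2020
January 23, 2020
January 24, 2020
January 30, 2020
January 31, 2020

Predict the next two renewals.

Gaps: 1, 6, 1, 6, 1 days — not constant, but cyclic with period 2.
The events fall on every Thursday and Friday.
The following Thursday is February 6, 2020.
The following Friday is February 7, 2020.

February 6, 2020; February 7, 2020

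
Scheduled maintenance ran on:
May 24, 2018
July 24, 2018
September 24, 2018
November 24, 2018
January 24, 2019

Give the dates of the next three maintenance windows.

Each date is the 24th; the gaps (61, 62, 61, 61) track the month lengths.
The rule is the 24th of every 2 months.
March 2019: March 24, 2019.
May 2019: May 24, 2019.
July 2019: July 24, 2019.

March 24, 2019; May 24, 2019; July 24, 2019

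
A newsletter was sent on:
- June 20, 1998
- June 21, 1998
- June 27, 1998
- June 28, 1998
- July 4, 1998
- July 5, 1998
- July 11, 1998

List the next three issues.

The gap pattern 1, 6, 1, 6, 1, 6 repeats every 2 events.
These are the Saturdays and Sundays of each week.
The following Sunday is July 12, 1998.
The following Saturday is July 18, 1998.
Next Sunday: July 19, 1998.

July 12, 1998; July 18, 1998; July 19, 1998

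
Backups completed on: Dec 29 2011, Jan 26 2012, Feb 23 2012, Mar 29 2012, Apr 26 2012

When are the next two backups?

All Thursdays; the gaps (28, 28, 35, 28) vary with month length.
This is the last Thursday of each month.
Last Thursday of May 2012: May 31 2012.
Last Thursday of June 2012: Jun 28 2012.

May 31 2012, Jun 28 2012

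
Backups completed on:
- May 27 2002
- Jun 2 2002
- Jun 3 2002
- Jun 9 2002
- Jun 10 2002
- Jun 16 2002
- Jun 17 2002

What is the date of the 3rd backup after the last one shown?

Every event lands on a Monday or Sunday (gaps cycle 6, 1, 6, 1, 6, 1).
So the schedule is: every Monday and Sunday.
Next Sunday: Jun 23 2002.
The following Monday is Jun 24 2002.
The following Sunday is Jun 30 2002.

Jun 30 2002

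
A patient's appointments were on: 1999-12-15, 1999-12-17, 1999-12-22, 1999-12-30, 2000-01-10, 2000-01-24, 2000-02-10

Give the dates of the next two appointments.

The spacing grows by 3 each time: 2, 5, 8, 11, 14, 17 days.
Next gap: 20 days. 2000-02-10 + 20 days = 2000-03-01.
Next gap: 23 days. 2000-03-01 + 23 days = 2000-03-24.

2000-03-01, 2000-03-24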